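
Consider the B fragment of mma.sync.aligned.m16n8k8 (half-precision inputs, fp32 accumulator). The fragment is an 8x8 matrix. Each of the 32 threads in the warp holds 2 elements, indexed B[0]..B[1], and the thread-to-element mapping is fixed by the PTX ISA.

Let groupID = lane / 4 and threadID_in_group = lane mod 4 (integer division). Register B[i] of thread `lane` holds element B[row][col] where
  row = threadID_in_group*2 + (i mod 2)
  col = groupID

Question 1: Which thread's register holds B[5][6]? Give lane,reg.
26,1

c=6→G=6  r=5→T=2,p=1
L=6*4+2=26  i=1=1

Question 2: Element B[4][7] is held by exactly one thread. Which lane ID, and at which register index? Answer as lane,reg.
30,0

c:7=>grp=7  r:4=>tig=2,lo=0
L=7*4+2=30  i=0=0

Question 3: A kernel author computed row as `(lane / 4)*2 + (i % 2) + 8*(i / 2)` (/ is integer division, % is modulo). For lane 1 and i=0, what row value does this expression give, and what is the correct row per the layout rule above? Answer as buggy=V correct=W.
`(lane / 4)*2 + (i % 2) + 8*(i / 2)`[1,0]=>0
1: grp=0,tig=1
[0] (1*2+0,0) = (2,0)
row: 0 vs 2

buggy=0 correct=2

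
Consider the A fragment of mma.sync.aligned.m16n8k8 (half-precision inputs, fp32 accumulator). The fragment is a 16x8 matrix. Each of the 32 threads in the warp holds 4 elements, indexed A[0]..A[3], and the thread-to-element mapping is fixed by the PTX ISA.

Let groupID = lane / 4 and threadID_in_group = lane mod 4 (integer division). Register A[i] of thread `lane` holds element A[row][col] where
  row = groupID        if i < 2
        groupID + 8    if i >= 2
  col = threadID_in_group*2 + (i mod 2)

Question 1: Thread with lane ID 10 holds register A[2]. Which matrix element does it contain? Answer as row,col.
lane 10: G=2 (10/4), T=2 (10%4)
i=2: r=2+8=10, c=2*2+0=4

10,4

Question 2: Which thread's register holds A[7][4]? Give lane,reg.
30,0

r=7→G=7,rhi=0  c=4→T=2,p=0
L=7*4+2=30  i=0*2+0=0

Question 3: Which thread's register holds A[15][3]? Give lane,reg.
r: 15->gid=7,r8=1  c: 3->tid=1,i&1=1
L=7*4+1=29  i=1*2+1=3

29,3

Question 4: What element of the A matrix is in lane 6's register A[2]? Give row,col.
6: g=1,t=2
[2] (1+8,2*2+0) = (9,4)

9,4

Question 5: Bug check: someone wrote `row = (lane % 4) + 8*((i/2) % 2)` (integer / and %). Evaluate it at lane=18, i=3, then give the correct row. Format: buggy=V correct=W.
buggy=10 correct=12

`(lane % 4) + 8*((i/2) % 2)`[18,3]⇒10
lane 18⇒18/4=4, 18 mod 4=2
i=3  r:4+8⇒12  c:2·2+1⇒5
row: 10 vs 12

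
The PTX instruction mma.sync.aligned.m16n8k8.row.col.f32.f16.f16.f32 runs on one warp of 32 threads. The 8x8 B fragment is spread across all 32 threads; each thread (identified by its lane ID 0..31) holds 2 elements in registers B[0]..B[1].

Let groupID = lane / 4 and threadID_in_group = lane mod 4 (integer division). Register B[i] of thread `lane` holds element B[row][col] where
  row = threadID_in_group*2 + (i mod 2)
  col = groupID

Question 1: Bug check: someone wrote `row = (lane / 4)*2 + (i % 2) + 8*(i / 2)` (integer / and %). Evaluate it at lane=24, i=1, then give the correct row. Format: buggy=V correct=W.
buggy=13 correct=1

`(lane / 4)*2 + (i % 2) + 8*(i / 2)`[24,1]->13
24: g=6,t=0
[1] (0*2+1,6) = (1,6)
row: 13 vs 1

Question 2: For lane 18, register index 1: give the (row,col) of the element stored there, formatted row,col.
18: gid=4,tid=2
[1] (2*2+1,4) = (5,4)

5,4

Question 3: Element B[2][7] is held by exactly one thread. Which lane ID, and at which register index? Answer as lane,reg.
29,0

c: 7->gid=7  r: 2->tid=1,i&1=0
L=7*4+1=29  i=0=0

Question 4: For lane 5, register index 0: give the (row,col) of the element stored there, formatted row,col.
L=5->g=5>>2=1, t=5&3=1
[0]->row 1·2+0=2  col g=1

2,1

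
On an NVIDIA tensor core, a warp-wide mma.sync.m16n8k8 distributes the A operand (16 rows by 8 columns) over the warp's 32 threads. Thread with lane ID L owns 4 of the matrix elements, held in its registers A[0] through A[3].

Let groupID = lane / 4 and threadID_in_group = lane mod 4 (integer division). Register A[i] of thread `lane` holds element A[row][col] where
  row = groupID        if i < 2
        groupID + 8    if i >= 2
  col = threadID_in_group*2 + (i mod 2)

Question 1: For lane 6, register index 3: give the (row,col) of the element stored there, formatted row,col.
lane 6→6/4=1, 6 mod 4=2
i=3  r:1+8→9  c:2·2+1→5

9,5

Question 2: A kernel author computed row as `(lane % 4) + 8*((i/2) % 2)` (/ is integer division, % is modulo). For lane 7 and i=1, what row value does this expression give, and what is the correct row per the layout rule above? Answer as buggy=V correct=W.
`(lane % 4) + 8*((i/2) % 2)`[7,1]→3
lane 7: G=1 (7/4), T=3 (7%4)
i=1: r=1+0=1, c=3*2+1=7
row: 3 vs 1

buggy=3 correct=1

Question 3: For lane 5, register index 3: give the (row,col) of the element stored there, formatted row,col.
5: grp=1,tig=1
[3] (1+8,1*2+1) = (9,3)

9,3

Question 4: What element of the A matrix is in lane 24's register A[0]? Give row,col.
24: gid=6,tid=0
[0] (6+0,0*2+0) = (6,0)

6,0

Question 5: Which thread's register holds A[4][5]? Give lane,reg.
r=4→G=4,rhi=0  c=5→T=2,p=1
L=4*4+2=18  i=0*2+1=1

18,1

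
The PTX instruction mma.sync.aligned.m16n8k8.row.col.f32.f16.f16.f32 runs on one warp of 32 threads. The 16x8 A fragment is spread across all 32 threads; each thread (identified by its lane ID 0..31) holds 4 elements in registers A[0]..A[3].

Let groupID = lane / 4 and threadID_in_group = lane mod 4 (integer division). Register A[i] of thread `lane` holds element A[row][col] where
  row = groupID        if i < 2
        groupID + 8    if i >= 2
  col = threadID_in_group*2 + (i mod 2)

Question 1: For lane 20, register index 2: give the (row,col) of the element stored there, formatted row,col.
20: grp=5,tig=0
[2] (5+8,0*2+0) = (13,0)

13,0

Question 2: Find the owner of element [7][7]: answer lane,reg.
31,1

r:7=>grp=7,rB=0  c:7=>tig=3,lo=1
L=7*4+3=31  i=0*2+1=1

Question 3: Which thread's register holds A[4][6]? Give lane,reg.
19,0

r: 4->gid=4,r8=0  c: 6->tid=3,i&1=0
L=4*4+3=19  i=0*2+0=0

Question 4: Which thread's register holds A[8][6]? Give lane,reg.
r:8=>grp=0,rB=1  c:6=>tig=3,lo=0
L=0*4+3=3  i=1*2+0=2

3,2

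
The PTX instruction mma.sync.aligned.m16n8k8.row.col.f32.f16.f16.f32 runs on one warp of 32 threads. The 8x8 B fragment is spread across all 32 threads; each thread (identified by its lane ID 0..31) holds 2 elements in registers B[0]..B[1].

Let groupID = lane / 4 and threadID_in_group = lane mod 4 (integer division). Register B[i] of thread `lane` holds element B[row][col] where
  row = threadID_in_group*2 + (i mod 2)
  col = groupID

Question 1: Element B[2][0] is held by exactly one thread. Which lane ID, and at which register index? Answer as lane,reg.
1,0

c:0=>grp=0  r:2=>tig=1,lo=0
L=0*4+1=1  i=0=0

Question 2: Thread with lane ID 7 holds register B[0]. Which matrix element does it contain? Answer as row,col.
lane 7→7/4=1, 7 mod 4=3
i=0  r:2·3+0→6  c:1

6,1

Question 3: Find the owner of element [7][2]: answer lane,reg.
11,1

c=2→G=2  r=7→T=3,p=1
L=2*4+3=11  i=1=1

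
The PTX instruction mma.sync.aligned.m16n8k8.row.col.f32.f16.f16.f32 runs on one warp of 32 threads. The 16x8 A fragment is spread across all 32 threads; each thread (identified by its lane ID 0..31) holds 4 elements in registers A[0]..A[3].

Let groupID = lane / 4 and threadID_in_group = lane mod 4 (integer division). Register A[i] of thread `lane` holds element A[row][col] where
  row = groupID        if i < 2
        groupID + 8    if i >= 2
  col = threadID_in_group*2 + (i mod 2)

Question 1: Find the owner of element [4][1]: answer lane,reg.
r=4→G=4,rhi=0  c=1→T=0,p=1
L=4*4+0=16  i=0*2+1=1

16,1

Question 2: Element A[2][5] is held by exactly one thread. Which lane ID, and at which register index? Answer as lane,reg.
r=2->g=2,rb=0  c=5->t=2,b0=1
L=2*4+2=10  i=0*2+1=1

10,1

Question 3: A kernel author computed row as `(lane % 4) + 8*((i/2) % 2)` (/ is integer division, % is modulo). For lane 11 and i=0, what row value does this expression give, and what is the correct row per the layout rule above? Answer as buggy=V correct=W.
buggy=3 correct=2

`(lane % 4) + 8*((i/2) % 2)`[11,0]=>3
L=11=>grp=11>>2=2, tig=11&3=3
[0]=>row 2+0=2  col 3·2+0=6
row: 3 vs 2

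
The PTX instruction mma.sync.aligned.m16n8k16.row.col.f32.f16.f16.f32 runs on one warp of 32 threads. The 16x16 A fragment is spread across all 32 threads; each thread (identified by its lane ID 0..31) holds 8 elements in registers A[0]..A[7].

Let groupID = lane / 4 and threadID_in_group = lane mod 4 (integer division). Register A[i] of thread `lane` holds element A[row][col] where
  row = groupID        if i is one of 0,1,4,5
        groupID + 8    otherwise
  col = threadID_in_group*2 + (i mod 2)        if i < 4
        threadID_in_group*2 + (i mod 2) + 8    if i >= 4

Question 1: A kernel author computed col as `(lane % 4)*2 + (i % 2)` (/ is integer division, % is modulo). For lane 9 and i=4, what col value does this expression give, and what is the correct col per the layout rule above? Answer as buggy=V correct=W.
`(lane % 4)*2 + (i % 2)`[9,4]⇒2
9: gr=2,th=1
[4] (2+0,1*2+0+8) = (2,10)
col: 2 vs 10

buggy=2 correct=10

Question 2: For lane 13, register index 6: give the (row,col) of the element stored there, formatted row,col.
lane 13: gid=3 (13/4), tid=1 (13%4)
i=6: r=3+8=11, c=1*2+0+8=10

11,10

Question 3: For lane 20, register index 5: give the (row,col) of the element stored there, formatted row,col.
5,9

lane 20->20/4=5, 20 mod 4=0
i=5  r:5+0->5  c:2·0+1+8->9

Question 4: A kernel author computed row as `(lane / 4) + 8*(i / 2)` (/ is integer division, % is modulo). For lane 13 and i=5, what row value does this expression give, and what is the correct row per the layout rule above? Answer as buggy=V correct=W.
`(lane / 4) + 8*(i / 2)`[13,5]→19
13: G=3,T=1
[5] (3+0,1*2+1+8) = (3,11)
row: 19 vs 3

buggy=19 correct=3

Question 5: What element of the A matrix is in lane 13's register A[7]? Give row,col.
11,11

13: G=3,T=1
[7] (3+8,1*2+1+8) = (11,11)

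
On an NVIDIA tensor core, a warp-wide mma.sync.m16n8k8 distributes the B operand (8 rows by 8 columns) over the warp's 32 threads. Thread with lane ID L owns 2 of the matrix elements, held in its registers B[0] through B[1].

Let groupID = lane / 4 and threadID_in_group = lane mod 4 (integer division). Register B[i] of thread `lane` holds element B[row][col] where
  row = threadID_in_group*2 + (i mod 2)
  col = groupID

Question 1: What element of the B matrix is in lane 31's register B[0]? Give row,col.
lane 31: g=7 (31/4), t=3 (31%4)
i=0: r=3*2+0=6, c=g=7

6,7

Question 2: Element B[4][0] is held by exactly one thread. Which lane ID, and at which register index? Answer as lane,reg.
c=0⇒gr=0  r=4⇒th=2,odd=0
L=0*4+2=2  i=0=0

2,0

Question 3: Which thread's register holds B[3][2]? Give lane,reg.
9,1

c=2→G=2  r=3→T=1,p=1
L=2*4+1=9  i=1=1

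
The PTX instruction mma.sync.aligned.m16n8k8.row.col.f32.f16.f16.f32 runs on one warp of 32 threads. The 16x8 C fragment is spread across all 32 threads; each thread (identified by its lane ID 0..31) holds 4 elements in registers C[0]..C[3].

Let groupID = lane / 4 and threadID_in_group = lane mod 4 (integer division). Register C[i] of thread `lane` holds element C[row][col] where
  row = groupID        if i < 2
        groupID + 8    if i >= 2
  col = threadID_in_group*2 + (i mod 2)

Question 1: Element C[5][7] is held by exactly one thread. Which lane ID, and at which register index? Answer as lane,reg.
r=5→G=5,rhi=0  c=7→T=3,p=1
L=5*4+3=23  i=0*2+1=1

23,1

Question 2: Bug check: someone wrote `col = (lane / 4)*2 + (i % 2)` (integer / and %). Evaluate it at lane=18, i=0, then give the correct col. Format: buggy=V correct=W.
buggy=8 correct=4

`(lane / 4)*2 + (i % 2)`[18,0]⇒8
18: gr=4,th=2
[0] (4+0,2*2+0) = (4,4)
col: 8 vs 4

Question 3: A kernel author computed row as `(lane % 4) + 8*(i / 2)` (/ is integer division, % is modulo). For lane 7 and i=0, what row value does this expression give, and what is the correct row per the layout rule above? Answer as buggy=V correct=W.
buggy=3 correct=1

`(lane % 4) + 8*(i / 2)`[7,0]=>3
lane 7=>7/4=1, 7 mod 4=3
i=0  r:1+0=>1  c:2·3+0=>6
row: 3 vs 1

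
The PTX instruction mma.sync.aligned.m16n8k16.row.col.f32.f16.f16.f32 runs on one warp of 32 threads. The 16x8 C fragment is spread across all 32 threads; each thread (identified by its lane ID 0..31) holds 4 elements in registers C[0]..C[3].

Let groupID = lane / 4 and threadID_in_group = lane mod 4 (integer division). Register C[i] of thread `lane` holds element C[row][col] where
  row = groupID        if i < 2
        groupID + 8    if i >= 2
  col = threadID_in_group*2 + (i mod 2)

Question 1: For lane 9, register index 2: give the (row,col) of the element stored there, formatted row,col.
L=9->g=9>>2=2, t=9&3=1
[2]->row 2+8=10  col 1·2+0=2

10,2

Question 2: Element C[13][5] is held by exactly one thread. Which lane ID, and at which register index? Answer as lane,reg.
r=13->g=5,rb=1  c=5->t=2,b0=1
L=5*4+2=22  i=1*2+1=3

22,3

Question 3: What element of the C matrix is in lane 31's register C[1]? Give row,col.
31: g=7,t=3
[1] (7+0,3*2+1) = (7,7)

7,7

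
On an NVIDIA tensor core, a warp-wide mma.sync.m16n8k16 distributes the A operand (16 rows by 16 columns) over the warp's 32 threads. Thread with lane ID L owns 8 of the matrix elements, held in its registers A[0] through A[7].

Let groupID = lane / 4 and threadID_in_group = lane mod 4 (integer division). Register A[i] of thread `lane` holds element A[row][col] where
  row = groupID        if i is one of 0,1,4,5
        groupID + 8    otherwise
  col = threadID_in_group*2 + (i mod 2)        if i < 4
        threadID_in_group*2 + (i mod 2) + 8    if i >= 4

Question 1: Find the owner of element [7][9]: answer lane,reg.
r: 7->gid=7,r8=0  c: 9->c8=1,tid=0,i&1=1
L=7*4+0=28  i=1*4+0*2+1=5

28,5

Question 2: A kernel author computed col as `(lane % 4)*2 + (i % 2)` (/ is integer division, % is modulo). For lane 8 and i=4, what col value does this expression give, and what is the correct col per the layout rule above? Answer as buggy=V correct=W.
buggy=0 correct=8

`(lane % 4)*2 + (i % 2)`[8,4]⇒0
lane 8⇒8/4=2, 8 mod 4=0
i=4  r:2+0⇒2  c:2·0+0+8⇒8
col: 0 vs 8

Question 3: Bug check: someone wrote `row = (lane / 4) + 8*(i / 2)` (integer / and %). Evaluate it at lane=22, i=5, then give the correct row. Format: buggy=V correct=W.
buggy=21 correct=5

`(lane / 4) + 8*(i / 2)`[22,5]->21
22: g=5,t=2
[5] (5+0,2*2+1+8) = (5,13)
row: 21 vs 5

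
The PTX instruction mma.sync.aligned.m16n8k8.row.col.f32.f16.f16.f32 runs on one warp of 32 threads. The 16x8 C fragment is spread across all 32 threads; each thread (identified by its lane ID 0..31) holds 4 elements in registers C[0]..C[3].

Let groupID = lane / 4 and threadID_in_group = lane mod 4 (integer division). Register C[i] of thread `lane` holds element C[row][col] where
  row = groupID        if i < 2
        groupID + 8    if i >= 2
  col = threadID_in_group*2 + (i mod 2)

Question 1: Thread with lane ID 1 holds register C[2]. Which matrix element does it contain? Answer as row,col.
lane 1: grp=0 (1/4), tig=1 (1%4)
i=2: r=0+8=8, c=1*2+0=2

8,2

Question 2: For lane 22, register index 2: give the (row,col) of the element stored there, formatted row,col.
13,4

L=22=>grp=22>>2=5, tig=22&3=2
[2]=>row 5+8=13  col 2·2+0=4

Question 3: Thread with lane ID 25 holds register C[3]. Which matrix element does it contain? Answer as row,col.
25: G=6,T=1
[3] (6+8,1*2+1) = (14,3)

14,3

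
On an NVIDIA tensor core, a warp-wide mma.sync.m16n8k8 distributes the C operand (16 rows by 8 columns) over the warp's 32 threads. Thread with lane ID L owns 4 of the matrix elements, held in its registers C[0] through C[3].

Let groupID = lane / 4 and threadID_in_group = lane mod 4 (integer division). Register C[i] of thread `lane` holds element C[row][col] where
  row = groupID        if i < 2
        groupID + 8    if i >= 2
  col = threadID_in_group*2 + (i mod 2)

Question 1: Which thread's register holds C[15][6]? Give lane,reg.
r: 15->gid=7,r8=1  c: 6->tid=3,i&1=0
L=7*4+3=31  i=1*2+0=2

31,2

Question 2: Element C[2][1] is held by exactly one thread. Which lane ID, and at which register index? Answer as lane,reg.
8,1

r=2⇒gr=2,Rb=0  c=1⇒th=0,odd=1
L=2*4+0=8  i=0*2+1=1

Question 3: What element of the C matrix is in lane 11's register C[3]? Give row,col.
lane 11->11/4=2, 11 mod 4=3
i=3  r:2+8->10  c:2·3+1->7

10,7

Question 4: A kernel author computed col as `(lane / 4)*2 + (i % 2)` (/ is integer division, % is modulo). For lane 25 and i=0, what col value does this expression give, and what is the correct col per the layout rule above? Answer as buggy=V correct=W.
buggy=12 correct=2

`(lane / 4)*2 + (i % 2)`[25,0]->12
L=25->gid=25>>2=6, tid=25&3=1
[0]->row 6+0=6  col 1·2+0=2
col: 12 vs 2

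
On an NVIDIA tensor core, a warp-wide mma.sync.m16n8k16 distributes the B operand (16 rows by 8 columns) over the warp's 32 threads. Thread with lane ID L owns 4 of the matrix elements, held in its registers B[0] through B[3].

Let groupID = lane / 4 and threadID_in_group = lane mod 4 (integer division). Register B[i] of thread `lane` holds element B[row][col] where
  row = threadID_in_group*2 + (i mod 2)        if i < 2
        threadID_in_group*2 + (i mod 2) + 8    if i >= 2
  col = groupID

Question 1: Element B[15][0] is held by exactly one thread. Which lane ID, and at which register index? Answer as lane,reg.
3,3

c=0⇒gr=0  r=15⇒Rb=1,th=3,odd=1
L=0*4+3=3  i=1*2+1=3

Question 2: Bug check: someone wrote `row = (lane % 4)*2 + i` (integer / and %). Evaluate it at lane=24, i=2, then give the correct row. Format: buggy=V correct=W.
buggy=2 correct=8

`(lane % 4)*2 + i`[24,2]→2
24: G=6,T=0
[2] (0*2+0+8,6) = (8,6)
row: 2 vs 8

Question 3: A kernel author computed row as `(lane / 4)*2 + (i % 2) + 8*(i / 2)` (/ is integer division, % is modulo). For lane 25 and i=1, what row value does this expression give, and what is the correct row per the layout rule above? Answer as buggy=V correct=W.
buggy=13 correct=3

`(lane / 4)*2 + (i % 2) + 8*(i / 2)`[25,1]->13
L=25->g=25>>2=6, t=25&3=1
[1]->row 1·2+1+0=3  col g=6
row: 13 vs 3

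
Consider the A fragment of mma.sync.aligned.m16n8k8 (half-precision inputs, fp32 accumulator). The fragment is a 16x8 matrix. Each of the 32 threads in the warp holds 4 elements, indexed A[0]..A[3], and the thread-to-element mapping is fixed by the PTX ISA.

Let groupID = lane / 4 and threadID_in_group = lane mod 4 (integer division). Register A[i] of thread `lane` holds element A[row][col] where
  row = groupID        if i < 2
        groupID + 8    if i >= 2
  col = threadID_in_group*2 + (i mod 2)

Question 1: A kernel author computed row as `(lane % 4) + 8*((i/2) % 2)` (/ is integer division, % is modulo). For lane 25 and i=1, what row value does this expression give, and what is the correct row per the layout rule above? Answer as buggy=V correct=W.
`(lane % 4) + 8*((i/2) % 2)`[25,1]->1
L=25->gid=25>>2=6, tid=25&3=1
[1]->row 6+0=6  col 1·2+1=3
row: 1 vs 6

buggy=1 correct=6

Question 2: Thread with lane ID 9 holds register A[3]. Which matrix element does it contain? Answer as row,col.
lane 9->9/4=2, 9 mod 4=1
i=3  r:2+8->10  c:2·1+1->3

10,3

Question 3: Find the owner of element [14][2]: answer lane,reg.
25,2

r=14->g=6,rb=1  c=2->t=1,b0=0
L=6*4+1=25  i=1*2+0=2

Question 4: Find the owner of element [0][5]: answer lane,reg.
2,1

r=0⇒gr=0,Rb=0  c=5⇒th=2,odd=1
L=0*4+2=2  i=0*2+1=1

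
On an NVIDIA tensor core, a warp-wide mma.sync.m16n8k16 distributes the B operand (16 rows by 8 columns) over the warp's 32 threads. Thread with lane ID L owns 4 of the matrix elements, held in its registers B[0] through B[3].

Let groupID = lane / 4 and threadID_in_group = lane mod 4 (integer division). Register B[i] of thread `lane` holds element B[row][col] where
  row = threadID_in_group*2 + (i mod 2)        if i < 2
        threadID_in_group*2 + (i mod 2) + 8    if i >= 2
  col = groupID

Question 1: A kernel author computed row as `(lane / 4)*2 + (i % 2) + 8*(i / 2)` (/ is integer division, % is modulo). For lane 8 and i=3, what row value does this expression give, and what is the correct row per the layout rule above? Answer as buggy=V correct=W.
buggy=13 correct=9

`(lane / 4)*2 + (i % 2) + 8*(i / 2)`[8,3]->13
lane 8->8/4=2, 8 mod 4=0
i=3  r:2·0+1+8->9  c:2
row: 13 vs 9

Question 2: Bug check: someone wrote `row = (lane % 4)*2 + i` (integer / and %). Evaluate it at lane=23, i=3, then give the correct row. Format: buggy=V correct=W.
`(lane % 4)*2 + i`[23,3]→9
23: G=5,T=3
[3] (3*2+1+8,5) = (15,5)
row: 9 vs 15

buggy=9 correct=15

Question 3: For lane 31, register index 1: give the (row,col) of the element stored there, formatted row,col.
7,7

31: gid=7,tid=3
[1] (3*2+1+0,7) = (7,7)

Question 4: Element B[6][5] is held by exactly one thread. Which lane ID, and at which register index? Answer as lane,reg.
23,0

c=5⇒gr=5  r=6⇒Rb=0,th=3,odd=0
L=5*4+3=23  i=0*2+0=0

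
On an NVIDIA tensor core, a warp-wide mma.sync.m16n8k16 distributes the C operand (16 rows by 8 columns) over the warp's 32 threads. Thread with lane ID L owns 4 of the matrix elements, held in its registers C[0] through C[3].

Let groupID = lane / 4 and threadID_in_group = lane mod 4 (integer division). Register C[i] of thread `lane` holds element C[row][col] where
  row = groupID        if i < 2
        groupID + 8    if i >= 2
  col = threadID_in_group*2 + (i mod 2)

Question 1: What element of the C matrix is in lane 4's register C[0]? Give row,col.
lane 4->4/4=1, 4 mod 4=0
i=0  r:1+0->1  c:2·0+0->0

1,0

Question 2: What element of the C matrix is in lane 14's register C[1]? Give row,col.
3,5

lane 14→14/4=3, 14 mod 4=2
i=1  r:3+0→3  c:2·2+1→5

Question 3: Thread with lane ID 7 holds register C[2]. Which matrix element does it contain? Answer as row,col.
9,6

lane 7→7/4=1, 7 mod 4=3
i=2  r:1+8→9  c:2·3+0→6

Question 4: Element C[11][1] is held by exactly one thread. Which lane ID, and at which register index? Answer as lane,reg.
12,3

r=11->g=3,rb=1  c=1->t=0,b0=1
L=3*4+0=12  i=1*2+1=3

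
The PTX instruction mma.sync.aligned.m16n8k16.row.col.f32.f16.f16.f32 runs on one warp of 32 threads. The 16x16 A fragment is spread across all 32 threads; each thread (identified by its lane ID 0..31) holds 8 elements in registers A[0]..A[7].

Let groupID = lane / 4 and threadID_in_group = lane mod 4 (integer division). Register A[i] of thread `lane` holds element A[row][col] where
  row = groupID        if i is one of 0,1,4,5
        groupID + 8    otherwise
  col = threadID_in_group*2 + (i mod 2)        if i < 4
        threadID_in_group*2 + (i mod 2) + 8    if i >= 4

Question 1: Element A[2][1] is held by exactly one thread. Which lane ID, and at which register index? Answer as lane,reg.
r=2->g=2,rb=0  c=1->cb=0,t=0,b0=1
L=2*4+0=8  i=0*4+0*2+1=1

8,1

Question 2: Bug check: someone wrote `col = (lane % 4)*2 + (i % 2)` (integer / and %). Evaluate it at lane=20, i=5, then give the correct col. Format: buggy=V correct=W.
`(lane % 4)*2 + (i % 2)`[20,5]=>1
20: grp=5,tig=0
[5] (5+0,0*2+1+8) = (5,9)
col: 1 vs 9

buggy=1 correct=9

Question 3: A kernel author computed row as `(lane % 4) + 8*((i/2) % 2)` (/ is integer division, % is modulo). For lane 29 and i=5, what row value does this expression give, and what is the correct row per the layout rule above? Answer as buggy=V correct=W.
`(lane % 4) + 8*((i/2) % 2)`[29,5]->1
L=29->g=29>>2=7, t=29&3=1
[5]->row 7+0=7  col 1·2+1+8=11
row: 1 vs 7

buggy=1 correct=7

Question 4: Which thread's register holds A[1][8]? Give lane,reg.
r=1->g=1,rb=0  c=8->cb=1,t=0,b0=0
L=1*4+0=4  i=1*4+0*2+0=4

4,4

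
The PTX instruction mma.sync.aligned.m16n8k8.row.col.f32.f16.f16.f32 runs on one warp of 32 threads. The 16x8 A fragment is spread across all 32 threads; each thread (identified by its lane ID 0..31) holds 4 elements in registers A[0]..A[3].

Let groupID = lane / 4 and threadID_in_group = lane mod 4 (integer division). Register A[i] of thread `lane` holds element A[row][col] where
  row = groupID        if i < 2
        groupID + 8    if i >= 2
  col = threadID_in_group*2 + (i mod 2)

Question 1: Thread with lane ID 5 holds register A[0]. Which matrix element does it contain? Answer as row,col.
1,2

lane 5: grp=1 (5/4), tig=1 (5%4)
i=0: r=1+0=1, c=1*2+0=2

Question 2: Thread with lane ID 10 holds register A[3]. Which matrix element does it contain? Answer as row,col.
10,5

lane 10->10/4=2, 10 mod 4=2
i=3  r:2+8->10  c:2·2+1->5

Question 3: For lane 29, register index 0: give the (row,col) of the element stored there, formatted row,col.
7,2

lane 29: gr=7 (29/4), th=1 (29%4)
i=0: r=7+0=7, c=1*2+0=2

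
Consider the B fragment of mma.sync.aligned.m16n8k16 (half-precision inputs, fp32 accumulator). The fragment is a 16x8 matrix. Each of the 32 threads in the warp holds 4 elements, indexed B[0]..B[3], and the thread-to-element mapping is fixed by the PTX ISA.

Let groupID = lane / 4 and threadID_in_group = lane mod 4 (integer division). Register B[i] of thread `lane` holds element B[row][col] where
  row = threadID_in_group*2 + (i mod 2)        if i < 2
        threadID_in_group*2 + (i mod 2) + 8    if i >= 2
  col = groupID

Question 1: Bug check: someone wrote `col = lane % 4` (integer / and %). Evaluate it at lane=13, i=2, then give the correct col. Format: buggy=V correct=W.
`lane % 4`[13,2]⇒1
13: gr=3,th=1
[2] (1*2+0+8,3) = (10,3)
col: 1 vs 3

buggy=1 correct=3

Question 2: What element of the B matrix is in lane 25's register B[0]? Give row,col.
lane 25->25/4=6, 25 mod 4=1
i=0  r:2·1+0+0->2  c:6

2,6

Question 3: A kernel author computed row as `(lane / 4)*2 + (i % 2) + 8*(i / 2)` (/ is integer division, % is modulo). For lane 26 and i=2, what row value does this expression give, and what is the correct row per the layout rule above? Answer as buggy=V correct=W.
buggy=20 correct=12

`(lane / 4)*2 + (i % 2) + 8*(i / 2)`[26,2]=>20
L=26=>grp=26>>2=6, tig=26&3=2
[2]=>row 2·2+0+8=12  col grp=6
row: 20 vs 12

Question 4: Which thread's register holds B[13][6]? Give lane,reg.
c=6→G=6  r=13→rhi=1,T=2,p=1
L=6*4+2=26  i=1*2+1=3

26,3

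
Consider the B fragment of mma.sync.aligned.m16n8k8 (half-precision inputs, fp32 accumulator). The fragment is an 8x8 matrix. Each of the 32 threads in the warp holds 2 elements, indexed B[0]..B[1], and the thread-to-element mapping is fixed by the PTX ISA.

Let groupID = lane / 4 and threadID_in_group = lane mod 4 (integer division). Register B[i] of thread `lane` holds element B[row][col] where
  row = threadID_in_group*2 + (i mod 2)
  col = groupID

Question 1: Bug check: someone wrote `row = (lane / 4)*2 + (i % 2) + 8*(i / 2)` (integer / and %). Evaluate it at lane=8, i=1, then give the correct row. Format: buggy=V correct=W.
buggy=5 correct=1

`(lane / 4)*2 + (i % 2) + 8*(i / 2)`[8,1]⇒5
lane 8⇒8/4=2, 8 mod 4=0
i=1  r:2·0+1⇒1  c:2
row: 5 vs 1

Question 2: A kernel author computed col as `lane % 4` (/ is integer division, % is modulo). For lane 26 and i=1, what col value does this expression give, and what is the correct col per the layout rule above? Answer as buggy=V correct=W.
`lane % 4`[26,1]⇒2
lane 26: gr=6 (26/4), th=2 (26%4)
i=1: r=2*2+1=5, c=gr=6
col: 2 vs 6

buggy=2 correct=6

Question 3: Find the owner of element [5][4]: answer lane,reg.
c: 4->gid=4  r: 5->tid=2,i&1=1
L=4*4+2=18  i=1=1

18,1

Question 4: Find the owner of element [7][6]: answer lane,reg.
27,1

c:6=>grp=6  r:7=>tig=3,lo=1
L=6*4+3=27  i=1=1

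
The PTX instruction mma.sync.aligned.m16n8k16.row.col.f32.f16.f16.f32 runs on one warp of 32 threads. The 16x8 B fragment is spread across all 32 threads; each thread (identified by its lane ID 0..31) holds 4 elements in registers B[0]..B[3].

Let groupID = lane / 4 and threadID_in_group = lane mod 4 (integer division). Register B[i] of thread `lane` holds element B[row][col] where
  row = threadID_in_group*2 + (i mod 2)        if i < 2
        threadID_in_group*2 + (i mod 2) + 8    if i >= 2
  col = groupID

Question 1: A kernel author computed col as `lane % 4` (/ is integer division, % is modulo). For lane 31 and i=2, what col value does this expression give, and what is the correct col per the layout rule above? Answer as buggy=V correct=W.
buggy=3 correct=7

`lane % 4`[31,2]⇒3
lane 31: gr=7 (31/4), th=3 (31%4)
i=2: r=3*2+0+8=14, c=gr=7
col: 3 vs 7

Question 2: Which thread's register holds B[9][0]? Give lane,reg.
0,3

c=0→G=0  r=9→rhi=1,T=0,p=1
L=0*4+0=0  i=1*2+1=3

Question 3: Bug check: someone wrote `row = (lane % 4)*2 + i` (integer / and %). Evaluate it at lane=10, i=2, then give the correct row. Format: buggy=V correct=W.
buggy=6 correct=12

`(lane % 4)*2 + i`[10,2]→6
10: G=2,T=2
[2] (2*2+0+8,2) = (12,2)
row: 6 vs 12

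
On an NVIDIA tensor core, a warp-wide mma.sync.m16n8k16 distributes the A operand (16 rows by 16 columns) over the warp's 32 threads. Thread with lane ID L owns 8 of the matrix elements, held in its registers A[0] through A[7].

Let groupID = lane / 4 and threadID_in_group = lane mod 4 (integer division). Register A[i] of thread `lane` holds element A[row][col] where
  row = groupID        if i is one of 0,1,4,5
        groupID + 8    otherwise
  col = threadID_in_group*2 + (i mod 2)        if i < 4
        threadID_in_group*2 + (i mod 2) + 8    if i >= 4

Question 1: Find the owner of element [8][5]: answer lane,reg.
r:8=>grp=0,rB=1  c:5=>cB=0,tig=2,lo=1
L=0*4+2=2  i=0*4+1*2+1=3

2,3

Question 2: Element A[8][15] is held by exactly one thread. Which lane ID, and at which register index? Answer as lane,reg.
3,7

r=8->g=0,rb=1  c=15->cb=1,t=3,b0=1
L=0*4+3=3  i=1*4+1*2+1=7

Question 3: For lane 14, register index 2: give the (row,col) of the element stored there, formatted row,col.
11,4

14: g=3,t=2
[2] (3+8,2*2+0+0) = (11,4)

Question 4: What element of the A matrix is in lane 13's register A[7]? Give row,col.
13: gr=3,th=1
[7] (3+8,1*2+1+8) = (11,11)

11,11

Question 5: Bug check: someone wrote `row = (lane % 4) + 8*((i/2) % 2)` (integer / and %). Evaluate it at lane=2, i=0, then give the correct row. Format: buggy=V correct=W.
`(lane % 4) + 8*((i/2) % 2)`[2,0]->2
L=2->gid=2>>2=0, tid=2&3=2
[0]->row 0+0=0  col 2·2+0+0=4
row: 2 vs 0

buggy=2 correct=0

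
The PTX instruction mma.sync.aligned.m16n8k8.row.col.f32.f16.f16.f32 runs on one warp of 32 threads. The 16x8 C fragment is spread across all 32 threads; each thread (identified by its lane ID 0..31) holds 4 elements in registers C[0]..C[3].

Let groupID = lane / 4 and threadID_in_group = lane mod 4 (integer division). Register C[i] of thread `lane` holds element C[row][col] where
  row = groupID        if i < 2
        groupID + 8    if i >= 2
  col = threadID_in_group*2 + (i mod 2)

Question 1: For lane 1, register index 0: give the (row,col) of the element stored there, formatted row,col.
0,2

lane 1: gid=0 (1/4), tid=1 (1%4)
i=0: r=0+0=0, c=1*2+0=2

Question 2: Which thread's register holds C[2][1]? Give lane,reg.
r=2⇒gr=2,Rb=0  c=1⇒th=0,odd=1
L=2*4+0=8  i=0*2+1=1

8,1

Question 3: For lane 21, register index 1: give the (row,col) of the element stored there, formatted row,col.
5,3

lane 21: gid=5 (21/4), tid=1 (21%4)
i=1: r=5+0=5, c=1*2+1=3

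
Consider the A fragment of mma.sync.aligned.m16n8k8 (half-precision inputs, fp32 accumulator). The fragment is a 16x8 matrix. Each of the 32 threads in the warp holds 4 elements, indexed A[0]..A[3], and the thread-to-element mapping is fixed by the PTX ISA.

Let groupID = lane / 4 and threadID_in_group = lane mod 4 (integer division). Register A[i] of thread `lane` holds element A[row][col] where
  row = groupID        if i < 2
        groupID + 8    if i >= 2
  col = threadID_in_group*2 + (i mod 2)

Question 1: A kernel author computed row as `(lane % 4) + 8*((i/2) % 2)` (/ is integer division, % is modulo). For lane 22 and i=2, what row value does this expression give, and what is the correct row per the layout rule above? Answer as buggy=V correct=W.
`(lane % 4) + 8*((i/2) % 2)`[22,2]⇒10
22: gr=5,th=2
[2] (5+8,2*2+0) = (13,4)
row: 10 vs 13

buggy=10 correct=13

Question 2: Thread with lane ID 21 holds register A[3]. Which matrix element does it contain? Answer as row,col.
21: grp=5,tig=1
[3] (5+8,1*2+1) = (13,3)

13,3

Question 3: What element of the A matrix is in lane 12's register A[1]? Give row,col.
12: G=3,T=0
[1] (3+0,0*2+1) = (3,1)

3,1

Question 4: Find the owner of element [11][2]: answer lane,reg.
13,2

r=11⇒gr=3,Rb=1  c=2⇒th=1,odd=0
L=3*4+1=13  i=1*2+0=2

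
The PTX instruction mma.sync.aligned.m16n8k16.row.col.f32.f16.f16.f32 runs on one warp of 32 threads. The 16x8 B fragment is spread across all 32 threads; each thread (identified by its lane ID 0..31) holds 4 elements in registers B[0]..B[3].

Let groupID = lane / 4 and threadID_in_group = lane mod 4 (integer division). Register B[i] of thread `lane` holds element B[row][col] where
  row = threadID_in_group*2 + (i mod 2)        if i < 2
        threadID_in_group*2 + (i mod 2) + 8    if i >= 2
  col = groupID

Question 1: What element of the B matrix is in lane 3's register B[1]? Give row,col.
3: G=0,T=3
[1] (3*2+1+0,0) = (7,0)

7,0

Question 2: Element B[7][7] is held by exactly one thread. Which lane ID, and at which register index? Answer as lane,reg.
31,1

c=7⇒gr=7  r=7⇒Rb=0,th=3,odd=1
L=7*4+3=31  i=0*2+1=1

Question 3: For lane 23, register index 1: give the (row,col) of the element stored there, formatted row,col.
L=23=>grp=23>>2=5, tig=23&3=3
[1]=>row 3·2+1+0=7  col grp=5

7,5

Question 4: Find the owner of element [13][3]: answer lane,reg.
14,3

c=3->g=3  r=13->rb=1,t=2,b0=1
L=3*4+2=14  i=1*2+1=3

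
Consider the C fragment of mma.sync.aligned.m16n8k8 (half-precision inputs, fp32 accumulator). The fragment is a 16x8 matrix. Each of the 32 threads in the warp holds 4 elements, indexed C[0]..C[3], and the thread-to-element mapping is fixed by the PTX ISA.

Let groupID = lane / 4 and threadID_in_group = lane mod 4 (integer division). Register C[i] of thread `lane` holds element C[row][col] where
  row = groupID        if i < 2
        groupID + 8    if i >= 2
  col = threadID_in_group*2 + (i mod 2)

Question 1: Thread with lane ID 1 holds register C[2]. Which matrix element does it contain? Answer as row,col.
lane 1→1/4=0, 1 mod 4=1
i=2  r:0+8→8  c:2·1+0→2

8,2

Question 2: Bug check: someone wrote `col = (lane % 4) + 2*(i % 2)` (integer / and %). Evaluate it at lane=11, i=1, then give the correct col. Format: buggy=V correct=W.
buggy=5 correct=7

`(lane % 4) + 2*(i % 2)`[11,1]→5
L=11→G=11>>2=2, T=11&3=3
[1]→row 2+0=2  col 3·2+1=7
col: 5 vs 7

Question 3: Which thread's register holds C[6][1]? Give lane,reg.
24,1

r=6⇒gr=6,Rb=0  c=1⇒th=0,odd=1
L=6*4+0=24  i=0*2+1=1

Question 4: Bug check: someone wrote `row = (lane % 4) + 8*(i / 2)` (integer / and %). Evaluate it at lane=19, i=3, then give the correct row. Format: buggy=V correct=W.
buggy=11 correct=12

`(lane % 4) + 8*(i / 2)`[19,3]→11
lane 19: G=4 (19/4), T=3 (19%4)
i=3: r=4+8=12, c=3*2+1=7
row: 11 vs 12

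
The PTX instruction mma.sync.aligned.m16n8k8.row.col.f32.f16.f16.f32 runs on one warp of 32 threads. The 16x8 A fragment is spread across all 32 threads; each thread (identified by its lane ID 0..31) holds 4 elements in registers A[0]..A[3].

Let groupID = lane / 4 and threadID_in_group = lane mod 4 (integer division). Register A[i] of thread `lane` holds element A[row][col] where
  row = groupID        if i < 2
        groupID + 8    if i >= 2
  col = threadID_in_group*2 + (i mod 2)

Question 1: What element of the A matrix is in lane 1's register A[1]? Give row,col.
0,3

lane 1: gr=0 (1/4), th=1 (1%4)
i=1: r=0+0=0, c=1*2+1=3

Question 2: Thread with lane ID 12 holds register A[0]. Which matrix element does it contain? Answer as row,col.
3,0

lane 12->12/4=3, 12 mod 4=0
i=0  r:3+0->3  c:2·0+0->0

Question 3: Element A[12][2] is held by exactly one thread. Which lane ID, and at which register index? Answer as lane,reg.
r=12→G=4,rhi=1  c=2→T=1,p=0
L=4*4+1=17  i=1*2+0=2

17,2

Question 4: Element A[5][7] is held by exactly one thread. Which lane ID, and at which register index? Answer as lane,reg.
r: 5->gid=5,r8=0  c: 7->tid=3,i&1=1
L=5*4+3=23  i=0*2+1=1

23,1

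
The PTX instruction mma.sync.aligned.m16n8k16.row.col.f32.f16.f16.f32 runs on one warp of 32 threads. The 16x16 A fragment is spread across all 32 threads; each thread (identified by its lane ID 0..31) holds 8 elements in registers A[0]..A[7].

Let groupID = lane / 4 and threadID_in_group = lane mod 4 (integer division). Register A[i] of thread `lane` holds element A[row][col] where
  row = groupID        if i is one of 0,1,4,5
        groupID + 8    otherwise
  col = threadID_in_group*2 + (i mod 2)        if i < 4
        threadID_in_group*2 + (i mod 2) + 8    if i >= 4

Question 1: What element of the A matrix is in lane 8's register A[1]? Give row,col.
2,1

8: g=2,t=0
[1] (2+0,0*2+1+0) = (2,1)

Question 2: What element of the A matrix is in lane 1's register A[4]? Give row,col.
0,10

1: G=0,T=1
[4] (0+0,1*2+0+8) = (0,10)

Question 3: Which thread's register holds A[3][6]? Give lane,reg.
r=3→G=3,rhi=0  c=6→chi=0,T=3,p=0
L=3*4+3=15  i=0*4+0*2+0=0

15,0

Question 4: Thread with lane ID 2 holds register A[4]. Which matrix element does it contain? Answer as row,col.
0,12

L=2->gid=2>>2=0, tid=2&3=2
[4]->row 0+0=0  col 2·2+0+8=12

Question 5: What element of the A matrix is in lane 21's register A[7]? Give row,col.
21: G=5,T=1
[7] (5+8,1*2+1+8) = (13,11)

13,11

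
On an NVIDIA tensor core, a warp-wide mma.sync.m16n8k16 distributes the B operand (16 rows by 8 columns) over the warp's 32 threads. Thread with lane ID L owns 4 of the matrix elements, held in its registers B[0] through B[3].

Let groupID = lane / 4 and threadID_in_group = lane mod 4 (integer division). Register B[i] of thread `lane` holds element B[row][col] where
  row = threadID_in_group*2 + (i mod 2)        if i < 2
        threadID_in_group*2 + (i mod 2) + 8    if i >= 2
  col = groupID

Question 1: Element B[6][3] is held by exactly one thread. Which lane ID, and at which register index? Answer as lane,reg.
15,0

c=3→G=3  r=6→rhi=0,T=3,p=0
L=3*4+3=15  i=0*2+0=0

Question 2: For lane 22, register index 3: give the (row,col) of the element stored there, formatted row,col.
13,5

22: g=5,t=2
[3] (2*2+1+8,5) = (13,5)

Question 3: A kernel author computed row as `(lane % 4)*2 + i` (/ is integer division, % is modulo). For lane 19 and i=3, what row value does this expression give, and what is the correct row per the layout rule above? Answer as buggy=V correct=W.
`(lane % 4)*2 + i`[19,3]->9
lane 19: g=4 (19/4), t=3 (19%4)
i=3: r=3*2+1+8=15, c=g=4
row: 9 vs 15

buggy=9 correct=15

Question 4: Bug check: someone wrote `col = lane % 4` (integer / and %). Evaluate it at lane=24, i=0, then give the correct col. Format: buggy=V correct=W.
`lane % 4`[24,0]=>0
24: grp=6,tig=0
[0] (0*2+0+0,6) = (0,6)
col: 0 vs 6

buggy=0 correct=6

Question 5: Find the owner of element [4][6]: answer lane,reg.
26,0

c=6→G=6  r=4→rhi=0,T=2,p=0
L=6*4+2=26  i=0*2+0=0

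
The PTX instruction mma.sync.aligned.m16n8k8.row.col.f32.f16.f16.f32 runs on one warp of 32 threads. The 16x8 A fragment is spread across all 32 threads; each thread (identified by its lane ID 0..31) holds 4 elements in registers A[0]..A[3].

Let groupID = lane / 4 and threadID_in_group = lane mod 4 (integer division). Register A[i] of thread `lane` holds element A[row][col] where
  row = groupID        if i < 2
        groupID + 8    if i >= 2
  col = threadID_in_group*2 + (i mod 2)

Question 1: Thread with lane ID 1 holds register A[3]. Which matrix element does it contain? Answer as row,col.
lane 1: gr=0 (1/4), th=1 (1%4)
i=3: r=0+8=8, c=1*2+1=3

8,3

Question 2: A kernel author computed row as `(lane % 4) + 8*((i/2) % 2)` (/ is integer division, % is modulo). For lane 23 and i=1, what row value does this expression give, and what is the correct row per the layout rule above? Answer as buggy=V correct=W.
buggy=3 correct=5

`(lane % 4) + 8*((i/2) % 2)`[23,1]⇒3
lane 23⇒23/4=5, 23 mod 4=3
i=1  r:5+0⇒5  c:2·3+1⇒7
row: 3 vs 5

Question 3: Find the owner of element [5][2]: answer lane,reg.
r: 5->gid=5,r8=0  c: 2->tid=1,i&1=0
L=5*4+1=21  i=0*2+0=0

21,0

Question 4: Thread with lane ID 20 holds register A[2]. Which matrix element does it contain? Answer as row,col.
13,0

L=20->gid=20>>2=5, tid=20&3=0
[2]->row 5+8=13  col 0·2+0=0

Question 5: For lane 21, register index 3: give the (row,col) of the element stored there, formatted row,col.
lane 21=>21/4=5, 21 mod 4=1
i=3  r:5+8=>13  c:2·1+1=>3

13,3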